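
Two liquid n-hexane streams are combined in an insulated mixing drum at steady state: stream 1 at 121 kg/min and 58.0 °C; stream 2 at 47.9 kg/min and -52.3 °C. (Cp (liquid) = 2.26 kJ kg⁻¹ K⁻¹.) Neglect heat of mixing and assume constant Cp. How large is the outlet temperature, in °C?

Energy balance with Q = 0: Σ ṁᵢCp,ᵢ(T_out − Tᵢ) = 0
Σ ṁᵢCp,ᵢTᵢ = 121×2.26×58.0 + 47.9×2.26×-52.3 = 10199
Σ ṁᵢCp,ᵢ = 121×2.26 + 47.9×2.26 = 381.71
T_out = 10199 / 381.71 = 26.719 °C

T_out = 26.7 °C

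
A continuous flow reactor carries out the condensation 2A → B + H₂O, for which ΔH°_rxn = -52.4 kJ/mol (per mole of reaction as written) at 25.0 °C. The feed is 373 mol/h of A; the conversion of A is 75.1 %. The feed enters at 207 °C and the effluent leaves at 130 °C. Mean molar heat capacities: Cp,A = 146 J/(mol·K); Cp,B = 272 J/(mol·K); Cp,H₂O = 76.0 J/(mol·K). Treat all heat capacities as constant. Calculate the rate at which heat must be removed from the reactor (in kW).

Extent of reaction ξ = 0.751 × 373 / 2 = 140.06 mol/h
Reaction term: ξ·ΔH°_rxn = 140.06 × -52.4 = -7339.2 kJ/h
Sensible, feed 207→25 °C: -9911.4 kJ/h
Outlet flows (mol/h): A 92.877, B 140.06, H₂O 140.06
Sensible, products 25→130 °C: 6541.7 kJ/h
Q = ΔH = -10709 kJ/h = -2.9747 kW
Heat removed = 2.9747 kW

Q_out = 2.97 kW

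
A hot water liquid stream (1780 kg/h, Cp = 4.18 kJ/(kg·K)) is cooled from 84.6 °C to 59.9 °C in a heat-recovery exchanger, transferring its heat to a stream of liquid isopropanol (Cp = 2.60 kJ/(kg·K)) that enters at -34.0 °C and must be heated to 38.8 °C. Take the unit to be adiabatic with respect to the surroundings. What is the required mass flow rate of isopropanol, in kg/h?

ṁ_c = 971 kg/h

Heat released by hot stream: Q = 1780 × 4.18 × (84.6 − 59.9) = 183780 kJ/h
Energy balance on cold side (adiabatic exchanger): Q = ṁ_c·Cp_c·(T_c,out − T_c,in)
ṁ_c = 183780 / [2.60 × (38.8 − -34.0)] = 970.93 kg/h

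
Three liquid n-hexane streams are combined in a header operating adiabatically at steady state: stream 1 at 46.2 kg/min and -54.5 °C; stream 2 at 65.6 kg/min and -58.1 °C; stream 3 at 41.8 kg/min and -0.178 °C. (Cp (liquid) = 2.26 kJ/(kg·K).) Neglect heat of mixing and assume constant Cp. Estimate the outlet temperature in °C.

T_out = -41.3 °C

No heat crosses the boundary, so H_out = H_in.
T_out = Σ ṁᵢCp,ᵢTᵢ / Σ ṁᵢCp,ᵢ
      = -14321 / 347.14 = -41.255 °C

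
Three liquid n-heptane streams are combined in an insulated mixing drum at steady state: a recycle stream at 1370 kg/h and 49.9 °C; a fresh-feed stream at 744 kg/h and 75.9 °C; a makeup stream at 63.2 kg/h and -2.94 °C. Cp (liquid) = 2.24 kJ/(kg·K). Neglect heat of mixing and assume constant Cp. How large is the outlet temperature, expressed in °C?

No heat crosses the boundary, so H_out = H_in.
T_out = Σ ṁᵢCp,ᵢTᵢ / Σ ṁᵢCp,ᵢ
      = 279210 / 4876.9 = 57.251 °C

T_out = 57.3 °C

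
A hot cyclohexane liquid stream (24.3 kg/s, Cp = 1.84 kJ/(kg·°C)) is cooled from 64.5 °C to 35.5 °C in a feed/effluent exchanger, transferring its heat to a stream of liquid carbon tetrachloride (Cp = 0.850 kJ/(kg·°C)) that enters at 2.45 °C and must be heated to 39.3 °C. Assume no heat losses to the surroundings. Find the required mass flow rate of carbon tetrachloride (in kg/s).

ṁ_c = 41.4 kg/s

Heat released by hot stream: Q = 24.3 × 1.84 × (64.5 − 35.5) = 1296.6 kJ/s
Energy balance on cold side (adiabatic exchanger): Q = ṁ_c·Cp_c·(T_c,out − T_c,in)
ṁ_c = 1296.6 / [0.850 × (39.3 − 2.45)] = 41.397 kg/s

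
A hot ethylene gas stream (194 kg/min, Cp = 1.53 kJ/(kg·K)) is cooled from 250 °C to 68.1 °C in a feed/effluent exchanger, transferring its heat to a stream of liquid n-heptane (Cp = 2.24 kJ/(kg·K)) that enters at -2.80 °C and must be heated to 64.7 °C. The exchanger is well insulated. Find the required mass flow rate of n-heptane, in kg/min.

Heat released by hot stream: Q = 194 × 1.53 × (250 − 68.1) = 53992 kJ/min
Energy balance on cold side (adiabatic exchanger): Q = ṁ_c·Cp_c·(T_c,out − T_c,in)
ṁ_c = 53992 / [2.24 × (64.7 − -2.80)] = 357.09 kg/min

ṁ_c = 357 kg/min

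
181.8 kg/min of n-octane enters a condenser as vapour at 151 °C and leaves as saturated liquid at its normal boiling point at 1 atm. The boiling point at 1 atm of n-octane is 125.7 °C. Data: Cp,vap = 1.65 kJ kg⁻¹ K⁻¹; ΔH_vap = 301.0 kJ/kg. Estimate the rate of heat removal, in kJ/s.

Q_c = 1040 kJ/s

vapour 151→125.7 °C: -41.745 kJ/kg
condensation at 125.7 °C: -301 kJ/kg
Δh = -41.745 + -301 = -342.75 kJ/kg
Q = ṁ·Δh = 181.8 kg/min × -342.75 kJ/kg = -62311 kJ/min
|Q| = 1038.5 kW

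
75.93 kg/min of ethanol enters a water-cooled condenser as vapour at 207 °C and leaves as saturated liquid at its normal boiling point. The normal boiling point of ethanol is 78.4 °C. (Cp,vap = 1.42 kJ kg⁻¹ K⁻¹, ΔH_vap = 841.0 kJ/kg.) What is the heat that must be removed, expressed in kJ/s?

vapour 207→78.4 °C: -182.61 kJ/kg
condensation at 78.4 °C: -841 kJ/kg
Δh = -182.61 + -841 = -1023.6 kJ/kg
Q = ṁ·Δh = 75.93 kg/min × -1023.6 kJ/kg = -77723 kJ/min
|Q| = 1295.4 kW

Q_c = 1300 kJ/s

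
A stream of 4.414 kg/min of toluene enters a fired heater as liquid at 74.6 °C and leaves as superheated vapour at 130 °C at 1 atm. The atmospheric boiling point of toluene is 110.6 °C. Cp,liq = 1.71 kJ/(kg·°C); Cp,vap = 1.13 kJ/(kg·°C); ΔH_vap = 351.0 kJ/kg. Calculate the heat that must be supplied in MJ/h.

Q = 115 MJ/h

liquid 74.6→110.6 °C: 61.56 kJ/kg
vaporisation at 110.6 °C: 351 kJ/kg
vapour 110.6→130 °C: 21.922 kJ/kg
Δh = 61.56 + 351 + 21.922 = 434.48 kJ/kg
Q = ṁ·Δh = 4.414 kg/min × 434.48 kJ/kg = 1917.8 kJ/min
|Q| = 31.963 kW = 115.07 MJ/h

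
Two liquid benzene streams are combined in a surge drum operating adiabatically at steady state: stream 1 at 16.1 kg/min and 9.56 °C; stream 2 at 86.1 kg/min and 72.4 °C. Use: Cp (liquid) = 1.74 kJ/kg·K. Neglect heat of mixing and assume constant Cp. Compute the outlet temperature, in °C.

T_out = 62.5 °C

Energy balance with Q = 0: Σ ṁᵢCp,ᵢ(T_out − Tᵢ) = 0
Σ ṁᵢCp,ᵢTᵢ = 16.1×1.74×9.56 + 86.1×1.74×72.4 = 11114
Σ ṁᵢCp,ᵢ = 16.1×1.74 + 86.1×1.74 = 177.83
T_out = 11114 / 177.83 = 62.501 °C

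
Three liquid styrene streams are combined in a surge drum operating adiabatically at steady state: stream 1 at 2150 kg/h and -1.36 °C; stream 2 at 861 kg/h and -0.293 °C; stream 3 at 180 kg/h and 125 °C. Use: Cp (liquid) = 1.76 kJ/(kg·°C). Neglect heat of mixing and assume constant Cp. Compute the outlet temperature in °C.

No heat crosses the boundary, so H_out = H_in.
Σ ṁᵢCp,ᵢTᵢ = 2150×1.76×-1.36 + 861×1.76×-0.293 + 180×1.76×125 = 34010
Σ ṁᵢCp,ᵢ = 2150×1.76 + 861×1.76 + 180×1.76 = 5616.2
T_out = 34010 / 5616.2 = 6.0557 °C

T_out = 6.06 °C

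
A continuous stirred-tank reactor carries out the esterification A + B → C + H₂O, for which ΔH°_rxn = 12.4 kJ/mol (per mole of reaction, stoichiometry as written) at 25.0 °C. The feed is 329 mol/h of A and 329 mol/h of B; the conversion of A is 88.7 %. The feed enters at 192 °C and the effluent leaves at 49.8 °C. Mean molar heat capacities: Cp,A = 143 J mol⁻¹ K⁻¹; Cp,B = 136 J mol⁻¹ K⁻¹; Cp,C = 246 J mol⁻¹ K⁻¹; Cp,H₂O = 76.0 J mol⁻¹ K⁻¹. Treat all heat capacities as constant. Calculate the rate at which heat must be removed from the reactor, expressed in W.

Extent of reaction ξ = 0.887 × 329 = 291.82 mol/h
Reaction term: ξ·ΔH°_rxn = 291.82 × 12.4 = 3618.6 kJ/h
Sensible, feed 192→25 °C: -15329 kJ/h
Outlet flows (mol/h): A 37.177, B 37.177, C 291.82, H₂O 291.82
Sensible, products 25→49.8 °C: 2587.6 kJ/h
Q = ΔH = -9122.9 kJ/h = -2.5341 kW
Heat removed = 2534.1 W

Q_out = 2530 W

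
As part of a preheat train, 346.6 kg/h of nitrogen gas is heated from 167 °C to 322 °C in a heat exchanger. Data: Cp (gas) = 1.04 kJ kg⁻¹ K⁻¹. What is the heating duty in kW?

Q = 15.5 kW

Q = ṁ·Cp·ΔT = 346.6 × 1.04 × (322 − 167) = 55872 kJ/h
Converting: 55872 / 3600 s = 15.52 kW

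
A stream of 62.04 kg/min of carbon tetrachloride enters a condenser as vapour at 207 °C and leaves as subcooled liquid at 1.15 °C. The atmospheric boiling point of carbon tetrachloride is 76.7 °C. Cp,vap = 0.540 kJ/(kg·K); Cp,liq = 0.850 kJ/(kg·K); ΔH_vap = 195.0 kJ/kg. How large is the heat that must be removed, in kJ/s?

Q_c = 341 kJ/s

vapour 207→76.7 °C: -70.362 kJ/kg
condensation at 76.7 °C: -195 kJ/kg
liquid 76.7→1.15 °C: -64.218 kJ/kg
Δh = -70.362 + -195 + -64.218 = -329.58 kJ/kg
Q = ṁ·Δh = 62.04 kg/min × -329.58 kJ/kg = -20447 kJ/min
|Q| = 340.79 kW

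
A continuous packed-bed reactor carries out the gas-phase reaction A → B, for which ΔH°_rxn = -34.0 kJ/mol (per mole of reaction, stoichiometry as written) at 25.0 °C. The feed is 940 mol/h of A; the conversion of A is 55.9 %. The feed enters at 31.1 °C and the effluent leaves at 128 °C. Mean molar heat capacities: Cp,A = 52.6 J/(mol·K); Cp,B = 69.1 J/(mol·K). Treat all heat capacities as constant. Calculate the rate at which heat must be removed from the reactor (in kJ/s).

Extent of reaction ξ = 0.559 × 940 = 525.46 mol/h
Reaction term: ξ·ΔH°_rxn = 525.46 × -34.0 = -17866 kJ/h
Sensible, feed 31.1→25 °C: -301.61 kJ/h
Outlet flows (mol/h): A 414.54, B 525.46
Sensible, products 25→128 °C: 5985.8 kJ/h
Q = ΔH = -12181 kJ/h = -3.3837 kW
Heat removed = 3.3837 kJ/s

Q_out = 3.38 kJ/s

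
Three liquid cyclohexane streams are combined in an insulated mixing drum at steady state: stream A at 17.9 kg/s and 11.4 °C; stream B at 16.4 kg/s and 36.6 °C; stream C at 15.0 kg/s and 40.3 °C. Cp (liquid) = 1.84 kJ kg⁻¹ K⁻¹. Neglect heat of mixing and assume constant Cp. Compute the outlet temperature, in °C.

Energy balance with Q = 0: Σ ṁᵢCp,ᵢ(T_out − Tᵢ) = 0
T_out = Σ ṁᵢCp,ᵢTᵢ / Σ ṁᵢCp,ᵢ
      = 2592.2 / 90.712 = 28.576 °C

T_out = 28.6 °C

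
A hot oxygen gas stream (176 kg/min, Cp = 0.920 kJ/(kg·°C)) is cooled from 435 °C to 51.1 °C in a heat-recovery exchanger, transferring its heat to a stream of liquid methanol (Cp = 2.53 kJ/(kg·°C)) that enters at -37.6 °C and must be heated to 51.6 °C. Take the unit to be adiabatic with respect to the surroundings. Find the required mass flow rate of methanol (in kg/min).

ṁ_c = 275 kg/min

Heat released by hot stream: Q = 176 × 0.920 × (435 − 51.1) = 62161 kJ/min
Energy balance on cold side (adiabatic exchanger): Q = ṁ_c·Cp_c·(T_c,out − T_c,in)
ṁ_c = 62161 / [2.53 × (51.6 − -37.6)] = 275.44 kg/min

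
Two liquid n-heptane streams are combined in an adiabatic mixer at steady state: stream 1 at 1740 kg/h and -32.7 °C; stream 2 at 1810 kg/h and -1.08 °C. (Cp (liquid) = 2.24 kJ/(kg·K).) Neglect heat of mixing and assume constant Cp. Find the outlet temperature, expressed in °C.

No heat crosses the boundary, so H_out = H_in.
T_out = Σ ṁᵢCp,ᵢTᵢ / Σ ṁᵢCp,ᵢ
      = -131830 / 7952 = -16.578 °C

T_out = -16.6 °C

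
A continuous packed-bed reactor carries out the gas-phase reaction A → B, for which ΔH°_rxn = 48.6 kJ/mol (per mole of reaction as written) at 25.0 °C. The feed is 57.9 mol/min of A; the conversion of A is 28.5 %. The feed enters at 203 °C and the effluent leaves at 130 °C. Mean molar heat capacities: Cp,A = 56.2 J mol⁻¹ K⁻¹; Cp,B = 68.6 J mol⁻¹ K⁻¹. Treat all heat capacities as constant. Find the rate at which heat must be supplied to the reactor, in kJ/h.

Extent of reaction ξ = 0.285 × 57.9 = 16.501 mol/min
Reaction term: ξ·ΔH°_rxn = 16.501 × 48.6 = 801.97 kJ/min
Sensible, feed 203→25 °C: -579.21 kJ/min
Outlet flows (mol/min): A 41.398, B 16.501
Sensible, products 25→130 °C: 363.15 kJ/min
Q = ΔH = 585.92 kJ/min = 9.7653 kW
Heat supplied = 35155 kJ/h

Q_in = 35200 kJ/h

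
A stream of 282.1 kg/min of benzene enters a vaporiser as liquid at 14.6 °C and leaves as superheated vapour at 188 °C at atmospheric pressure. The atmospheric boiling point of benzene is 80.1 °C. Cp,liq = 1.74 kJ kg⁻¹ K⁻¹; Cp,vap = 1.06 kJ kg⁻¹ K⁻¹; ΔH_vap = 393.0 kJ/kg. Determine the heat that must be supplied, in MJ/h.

liquid 14.6→80.1 °C: 113.97 kJ/kg
vaporisation at 80.1 °C: 393 kJ/kg
vapour 80.1→188 °C: 114.37 kJ/kg
Δh = 113.97 + 393 + 114.37 = 621.34 kJ/kg
Q = ṁ·Δh = 282.1 kg/min × 621.34 kJ/kg = 175280 kJ/min
|Q| = 2921.4 kW = 10517 MJ/h

Q = 10500 MJ/h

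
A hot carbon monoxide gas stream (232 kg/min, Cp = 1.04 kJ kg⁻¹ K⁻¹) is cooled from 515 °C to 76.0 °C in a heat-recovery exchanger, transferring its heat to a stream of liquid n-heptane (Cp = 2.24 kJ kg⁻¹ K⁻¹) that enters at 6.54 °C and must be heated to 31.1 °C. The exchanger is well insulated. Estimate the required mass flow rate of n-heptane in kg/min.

Heat released by hot stream: Q = 232 × 1.04 × (515 − 76.0) = 105920 kJ/min
Energy balance on cold side (adiabatic exchanger): Q = ṁ_c·Cp_c·(T_c,out − T_c,in)
ṁ_c = 105920 / [2.24 × (31.1 − 6.54)] = 1925.3 kg/min

ṁ_c = 1930 kg/min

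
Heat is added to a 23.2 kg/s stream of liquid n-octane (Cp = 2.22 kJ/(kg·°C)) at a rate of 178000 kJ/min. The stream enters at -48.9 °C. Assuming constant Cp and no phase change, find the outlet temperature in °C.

Q = 178000 kJ/min = 2966.7 kJ/s
ΔT = Q/(ṁ·Cp) = 2966.7/(23.2×2.22) = 57.601 K
T_out = -48.9 + 57.601 = 8.7007 °C

T_out = 8.70 °C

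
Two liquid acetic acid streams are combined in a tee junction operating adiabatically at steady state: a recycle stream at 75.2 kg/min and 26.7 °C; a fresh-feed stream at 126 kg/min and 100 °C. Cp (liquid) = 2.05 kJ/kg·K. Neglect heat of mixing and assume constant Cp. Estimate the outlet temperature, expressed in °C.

Adiabatic, steady state ⇒ Σ ṁᵢCp,ᵢ(T_out − Tᵢ) = 0
T_out = Σ ṁᵢCp,ᵢTᵢ / Σ ṁᵢCp,ᵢ
      = 29946 / 412.46 = 72.604 °C

T_out = 72.6 °C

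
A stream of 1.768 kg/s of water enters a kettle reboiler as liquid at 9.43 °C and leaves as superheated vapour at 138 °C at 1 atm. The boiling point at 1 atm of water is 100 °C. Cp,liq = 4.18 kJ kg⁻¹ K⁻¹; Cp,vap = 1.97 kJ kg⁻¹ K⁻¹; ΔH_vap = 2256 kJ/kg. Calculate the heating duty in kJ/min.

liquid 9.43→100 °C: 378.58 kJ/kg
vaporisation at 100 °C: 2256 kJ/kg
vapour 100→138 °C: 74.86 kJ/kg
Δh = 378.58 + 2256 + 74.86 = 2709.4 kJ/kg
Q = ṁ·Δh = 1.768 kg/s × 2709.4 kJ/kg = 4790.3 kJ/s
|Q| = 4790.3 kW = 287420 kJ/min

Q = 287000 kJ/min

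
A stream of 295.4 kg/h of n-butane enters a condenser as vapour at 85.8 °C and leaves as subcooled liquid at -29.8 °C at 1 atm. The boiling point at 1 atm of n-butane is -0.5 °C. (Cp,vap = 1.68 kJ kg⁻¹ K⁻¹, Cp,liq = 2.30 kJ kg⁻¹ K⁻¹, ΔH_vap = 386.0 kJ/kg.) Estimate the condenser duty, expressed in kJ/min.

vapour 85.8→-0.5 °C: -144.98 kJ/kg
condensation at -0.5 °C: -386 kJ/kg
liquid -0.5→-29.8 °C: -67.39 kJ/kg
Δh = -144.98 + -386 + -67.39 = -598.37 kJ/kg
Q = ṁ·Δh = 295.4 kg/h × -598.37 kJ/kg = -176760 kJ/h
|Q| = 49.1 kW = 2946 kJ/min

Q_c = 2950 kJ/min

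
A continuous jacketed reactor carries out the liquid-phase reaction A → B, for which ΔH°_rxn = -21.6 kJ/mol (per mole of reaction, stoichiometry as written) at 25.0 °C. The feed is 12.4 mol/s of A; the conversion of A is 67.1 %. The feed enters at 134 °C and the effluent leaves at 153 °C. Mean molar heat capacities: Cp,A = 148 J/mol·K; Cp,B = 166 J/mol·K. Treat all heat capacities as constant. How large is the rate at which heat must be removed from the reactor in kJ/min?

Q_out = 7540 kJ/min

Extent of reaction ξ = 0.671 × 12.4 = 8.3204 mol/s
Reaction term: ξ·ΔH°_rxn = 8.3204 × -21.6 = -179.72 kJ/s
Sensible, feed 134→25 °C: -200.04 kJ/s
Outlet flows (mol/s): A 4.0796, B 8.3204
Sensible, products 25→153 °C: 254.08 kJ/s
Q = ΔH = -125.68 kJ/s = -125.68 kW
Heat removed = 7540.9 kJ/min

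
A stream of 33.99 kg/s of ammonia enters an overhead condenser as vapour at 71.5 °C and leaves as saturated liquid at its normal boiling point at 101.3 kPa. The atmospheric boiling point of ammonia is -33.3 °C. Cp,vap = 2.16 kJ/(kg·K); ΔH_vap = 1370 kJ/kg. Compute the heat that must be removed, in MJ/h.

Q_c = 195000 MJ/h

vapour 71.5→-33.3 °C: -226.37 kJ/kg
condensation at -33.3 °C: -1370 kJ/kg
Δh = -226.37 + -1370 = -1596.4 kJ/kg
Q = ṁ·Δh = 33.99 kg/s × -1596.4 kJ/kg = -54261 kJ/s
|Q| = 54261 kW = 195340 MJ/h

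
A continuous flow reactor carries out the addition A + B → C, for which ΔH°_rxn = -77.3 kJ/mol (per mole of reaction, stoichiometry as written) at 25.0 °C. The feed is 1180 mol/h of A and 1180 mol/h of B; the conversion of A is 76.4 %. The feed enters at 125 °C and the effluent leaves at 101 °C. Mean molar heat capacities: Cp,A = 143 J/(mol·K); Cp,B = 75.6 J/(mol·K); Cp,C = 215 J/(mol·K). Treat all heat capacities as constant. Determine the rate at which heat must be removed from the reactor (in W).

Q_out = 21100 W

Extent of reaction ξ = 0.764 × 1180 = 901.52 mol/h
Reaction term: ξ·ΔH°_rxn = 901.52 × -77.3 = -69687 kJ/h
Sensible, feed 125→25 °C: -25795 kJ/h
Outlet flows (mol/h): A 278.48, B 278.48, C 901.52
Sensible, products 25→101 °C: 19357 kJ/h
Q = ΔH = -76125 kJ/h = -21.146 kW
Heat removed = 21146 W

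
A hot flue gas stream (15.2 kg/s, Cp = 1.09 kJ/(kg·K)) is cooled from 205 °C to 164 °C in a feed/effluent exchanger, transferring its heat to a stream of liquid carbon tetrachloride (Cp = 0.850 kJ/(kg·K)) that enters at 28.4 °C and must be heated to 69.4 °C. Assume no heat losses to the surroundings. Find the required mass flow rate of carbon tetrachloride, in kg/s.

Heat released by hot stream: Q = 15.2 × 1.09 × (205 − 164) = 679.29 kJ/s
Energy balance on cold side (adiabatic exchanger): Q = ṁ_c·Cp_c·(T_c,out − T_c,in)
ṁ_c = 679.29 / [0.850 × (69.4 − 28.4)] = 19.492 kg/s

ṁ_c = 19.5 kg/s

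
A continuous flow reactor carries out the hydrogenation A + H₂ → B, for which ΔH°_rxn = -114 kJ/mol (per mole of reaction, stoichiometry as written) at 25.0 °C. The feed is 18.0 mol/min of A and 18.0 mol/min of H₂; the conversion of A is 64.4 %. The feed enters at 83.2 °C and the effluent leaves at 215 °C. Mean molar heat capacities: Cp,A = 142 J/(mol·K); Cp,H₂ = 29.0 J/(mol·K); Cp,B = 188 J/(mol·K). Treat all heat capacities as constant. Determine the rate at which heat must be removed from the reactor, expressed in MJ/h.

Q_out = 52.7 MJ/h

Extent of reaction ξ = 0.644 × 18.0 = 11.592 mol/min
Reaction term: ξ·ΔH°_rxn = 11.592 × -114 = -1321.5 kJ/min
Sensible, feed 83.2→25 °C: -179.14 kJ/min
Outlet flows (mol/min): A 6.408, H₂ 6.408, B 11.592
Sensible, products 25→215 °C: 622.26 kJ/min
Q = ΔH = -878.37 kJ/min = -14.639 kW
Heat removed = 52.702 MJ/h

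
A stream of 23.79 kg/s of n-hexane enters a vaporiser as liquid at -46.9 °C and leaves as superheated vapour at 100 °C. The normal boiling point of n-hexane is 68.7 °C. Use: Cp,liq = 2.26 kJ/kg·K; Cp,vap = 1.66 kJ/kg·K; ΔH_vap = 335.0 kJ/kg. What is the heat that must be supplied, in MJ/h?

liquid -46.9→68.7 °C: 261.26 kJ/kg
vaporisation at 68.7 °C: 335 kJ/kg
vapour 68.7→100 °C: 51.958 kJ/kg
Δh = 261.26 + 335 + 51.958 = 648.21 kJ/kg
Q = ṁ·Δh = 23.79 kg/s × 648.21 kJ/kg = 15421 kJ/s
|Q| = 15421 kW = 55516 MJ/h

Q = 55500 MJ/h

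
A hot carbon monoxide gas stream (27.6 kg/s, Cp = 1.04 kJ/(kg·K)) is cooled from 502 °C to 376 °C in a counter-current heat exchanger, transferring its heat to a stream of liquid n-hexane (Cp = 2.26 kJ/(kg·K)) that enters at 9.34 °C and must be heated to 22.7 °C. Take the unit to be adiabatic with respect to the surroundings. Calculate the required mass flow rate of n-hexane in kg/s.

ṁ_c = 120 kg/s

Heat released by hot stream: Q = 27.6 × 1.04 × (502 − 376) = 3616.7 kJ/s
Energy balance on cold side (adiabatic exchanger): Q = ṁ_c·Cp_c·(T_c,out − T_c,in)
ṁ_c = 3616.7 / [2.26 × (22.7 − 9.34)] = 119.78 kg/s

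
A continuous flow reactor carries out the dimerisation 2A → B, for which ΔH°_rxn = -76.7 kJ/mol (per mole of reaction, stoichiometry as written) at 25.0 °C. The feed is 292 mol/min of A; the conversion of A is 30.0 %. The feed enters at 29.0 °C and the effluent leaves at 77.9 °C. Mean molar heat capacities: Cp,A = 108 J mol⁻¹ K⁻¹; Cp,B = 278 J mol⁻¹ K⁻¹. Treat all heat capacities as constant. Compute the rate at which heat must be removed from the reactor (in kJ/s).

Extent of reaction ξ = 0.300 × 292 / 2 = 43.8 mol/min
Reaction term: ξ·ΔH°_rxn = 43.8 × -76.7 = -3359.5 kJ/min
Sensible, feed 29.0→25 °C: -126.14 kJ/min
Outlet flows (mol/min): A 204.4, B 43.8
Sensible, products 25→77.9 °C: 1811.9 kJ/min
Q = ΔH = -1673.7 kJ/min = -27.895 kW
Heat removed = 27.895 kJ/s

Q_out = 27.9 kJ/s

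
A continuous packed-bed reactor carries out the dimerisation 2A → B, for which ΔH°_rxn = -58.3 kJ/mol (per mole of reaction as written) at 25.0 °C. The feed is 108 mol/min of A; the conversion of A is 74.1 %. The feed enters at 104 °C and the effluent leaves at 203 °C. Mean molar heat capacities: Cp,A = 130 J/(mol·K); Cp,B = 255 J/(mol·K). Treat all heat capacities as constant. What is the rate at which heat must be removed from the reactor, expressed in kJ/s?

Extent of reaction ξ = 0.741 × 108 / 2 = 40.014 mol/min
Reaction term: ξ·ΔH°_rxn = 40.014 × -58.3 = -2332.8 kJ/min
Sensible, feed 104→25 °C: -1109.2 kJ/min
Outlet flows (mol/min): A 27.972, B 40.014
Sensible, products 25→203 °C: 2463.5 kJ/min
Q = ΔH = -978.47 kJ/min = -16.308 kW
Heat removed = 16.308 kJ/s

Q_out = 16.3 kJ/s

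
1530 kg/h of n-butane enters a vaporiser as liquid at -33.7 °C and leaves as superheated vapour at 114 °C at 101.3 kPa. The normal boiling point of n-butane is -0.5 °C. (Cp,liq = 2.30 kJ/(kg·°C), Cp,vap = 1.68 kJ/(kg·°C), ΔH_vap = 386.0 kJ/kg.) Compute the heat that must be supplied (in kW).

liquid -33.7→-0.5 °C: 76.36 kJ/kg
vaporisation at -0.5 °C: 386 kJ/kg
vapour -0.5→114 °C: 192.36 kJ/kg
Δh = 76.36 + 386 + 192.36 = 654.72 kJ/kg
Q = ṁ·Δh = 1530 kg/h × 654.72 kJ/kg = 1.0017e+06 kJ/h
|Q| = 278.26 kW

Q = 278 kW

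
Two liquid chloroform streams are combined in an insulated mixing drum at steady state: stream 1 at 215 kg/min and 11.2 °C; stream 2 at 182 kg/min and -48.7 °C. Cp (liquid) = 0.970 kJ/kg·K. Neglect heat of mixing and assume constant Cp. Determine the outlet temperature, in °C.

Adiabatic, steady state ⇒ Σ ṁᵢCp,ᵢ(T_out − Tᵢ) = 0
Σ ṁᵢCp,ᵢTᵢ = 215×0.970×11.2 + 182×0.970×-48.7 = -6261.7
Σ ṁᵢCp,ᵢ = 215×0.970 + 182×0.970 = 385.09
T_out = -6261.7 / 385.09 = -16.26 °C

T_out = -16.3 °C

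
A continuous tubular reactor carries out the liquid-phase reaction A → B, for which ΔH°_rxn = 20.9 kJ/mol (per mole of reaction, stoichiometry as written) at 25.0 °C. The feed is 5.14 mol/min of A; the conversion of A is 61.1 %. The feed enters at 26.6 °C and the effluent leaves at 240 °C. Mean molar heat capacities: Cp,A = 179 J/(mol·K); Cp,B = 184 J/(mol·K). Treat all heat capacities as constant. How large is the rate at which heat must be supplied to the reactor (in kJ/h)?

Extent of reaction ξ = 0.611 × 5.14 = 3.1405 mol/min
Reaction term: ξ·ΔH°_rxn = 3.1405 × 20.9 = 65.637 kJ/min
Sensible, feed 26.6→25 °C: -1.4721 kJ/min
Outlet flows (mol/min): A 1.9995, B 3.1405
Sensible, products 25→240 °C: 201.19 kJ/min
Q = ΔH = 265.35 kJ/min = 4.4226 kW
Heat supplied = 15921 kJ/h

Q_in = 15900 kJ/h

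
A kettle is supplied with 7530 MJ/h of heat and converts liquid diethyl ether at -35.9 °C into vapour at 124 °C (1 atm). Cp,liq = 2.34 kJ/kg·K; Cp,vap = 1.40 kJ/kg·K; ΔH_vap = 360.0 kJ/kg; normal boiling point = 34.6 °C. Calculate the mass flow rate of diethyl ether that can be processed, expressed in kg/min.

Δh = 2.34×(34.6−-35.9) + 360.0 + 1.40×(124−34.6) = 650.13 kJ/kg
Q = 7530 MJ/h = 2091.7 kJ/s = 125500 kJ/min
ṁ = Q/Δh = 125500 / 650.13 = 193.04 kg/min

ṁ = 193 kg/min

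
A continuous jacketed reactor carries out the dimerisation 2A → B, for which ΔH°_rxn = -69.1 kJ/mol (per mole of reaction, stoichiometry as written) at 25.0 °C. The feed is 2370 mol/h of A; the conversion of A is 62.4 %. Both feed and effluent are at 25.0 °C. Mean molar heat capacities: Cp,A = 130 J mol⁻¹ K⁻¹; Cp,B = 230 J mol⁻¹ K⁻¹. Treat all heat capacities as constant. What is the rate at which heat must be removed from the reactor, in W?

Q_out = 14200 W

Extent of reaction ξ = 0.624 × 2370 / 2 = 739.44 mol/h
Reaction term: ξ·ΔH°_rxn = 739.44 × -69.1 = -51095 kJ/h
Q = ΔH = -51095 kJ/h = -14.193 kW
Heat removed = 14193 W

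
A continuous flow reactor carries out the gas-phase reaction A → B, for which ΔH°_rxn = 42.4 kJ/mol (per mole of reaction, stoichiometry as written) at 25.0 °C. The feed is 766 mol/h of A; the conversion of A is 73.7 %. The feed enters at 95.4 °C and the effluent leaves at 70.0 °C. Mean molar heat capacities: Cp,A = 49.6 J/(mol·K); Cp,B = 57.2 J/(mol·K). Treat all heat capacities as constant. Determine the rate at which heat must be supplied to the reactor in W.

Extent of reaction ξ = 0.737 × 766 = 564.54 mol/h
Reaction term: ξ·ΔH°_rxn = 564.54 × 42.4 = 23937 kJ/h
Sensible, feed 95.4→25 °C: -2674.7 kJ/h
Outlet flows (mol/h): A 201.46, B 564.54
Sensible, products 25→70.0 °C: 1902.8 kJ/h
Q = ΔH = 23165 kJ/h = 6.4346 kW
Heat supplied = 6434.6 W

Q_in = 6430 W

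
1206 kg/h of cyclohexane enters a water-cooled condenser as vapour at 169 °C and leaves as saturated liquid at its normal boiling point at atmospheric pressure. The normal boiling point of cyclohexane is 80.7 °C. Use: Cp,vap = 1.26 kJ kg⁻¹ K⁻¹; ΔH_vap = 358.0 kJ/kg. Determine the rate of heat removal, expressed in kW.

Q_c = 157 kW

vapour 169→80.7 °C: -111.26 kJ/kg
condensation at 80.7 °C: -358 kJ/kg
Δh = -111.26 + -358 = -469.26 kJ/kg
Q = ṁ·Δh = 1206 kg/h × -469.26 kJ/kg = -565930 kJ/h
|Q| = 157.2 kW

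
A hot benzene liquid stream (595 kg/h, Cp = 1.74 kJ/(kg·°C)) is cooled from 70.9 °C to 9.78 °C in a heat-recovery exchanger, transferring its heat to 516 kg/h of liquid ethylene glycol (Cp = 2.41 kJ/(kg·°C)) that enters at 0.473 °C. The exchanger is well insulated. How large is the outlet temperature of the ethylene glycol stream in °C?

Heat released by hot stream: Q = 595 × 1.74 × (70.9 − 9.78) = 63278 kJ/h
Energy balance on cold side (adiabatic exchanger): Q = ṁ_c·Cp_c·(T_c,out − T_c,in)
T_c,out = 0.473 + 63278/(516 × 2.41) = 51.357 °C

T_c,out = 51.4 °C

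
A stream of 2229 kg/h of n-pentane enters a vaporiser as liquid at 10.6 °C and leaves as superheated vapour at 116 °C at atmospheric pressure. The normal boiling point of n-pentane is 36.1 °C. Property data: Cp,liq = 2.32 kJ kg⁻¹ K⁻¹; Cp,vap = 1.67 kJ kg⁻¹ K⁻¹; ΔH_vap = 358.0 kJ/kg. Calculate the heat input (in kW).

Q = 341 kW

liquid 10.6→36.1 °C: 59.16 kJ/kg
vaporisation at 36.1 °C: 358 kJ/kg
vapour 36.1→116 °C: 133.43 kJ/kg
Δh = 59.16 + 358 + 133.43 = 550.59 kJ/kg
Q = ṁ·Δh = 2229 kg/h × 550.59 kJ/kg = 1.2273e+06 kJ/h
|Q| = 340.91 kW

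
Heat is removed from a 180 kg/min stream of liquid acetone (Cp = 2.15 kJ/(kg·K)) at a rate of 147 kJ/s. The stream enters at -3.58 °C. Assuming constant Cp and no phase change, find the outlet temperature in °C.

Q = 147 kJ/s = 8820 kJ/min
ΔT = Q/(ṁ·Cp) = 8820/(180×2.15) = 22.791 K
T_out = -3.58 − 22.791 = -26.371 °C

T_out = -26.4 °C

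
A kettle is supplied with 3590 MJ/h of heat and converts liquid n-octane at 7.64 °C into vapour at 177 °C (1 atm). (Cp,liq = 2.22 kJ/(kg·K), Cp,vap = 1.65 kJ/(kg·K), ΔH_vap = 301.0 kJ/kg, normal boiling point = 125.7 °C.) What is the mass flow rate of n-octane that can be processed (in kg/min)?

Δh = 2.22×(125.7−7.64) + 301.0 + 1.65×(177−125.7) = 647.74 kJ/kg
Q = 3590 MJ/h = 997.22 kJ/s = 59833 kJ/min
ṁ = Q/Δh = 59833 / 647.74 = 92.373 kg/min

ṁ = 92.4 kg/min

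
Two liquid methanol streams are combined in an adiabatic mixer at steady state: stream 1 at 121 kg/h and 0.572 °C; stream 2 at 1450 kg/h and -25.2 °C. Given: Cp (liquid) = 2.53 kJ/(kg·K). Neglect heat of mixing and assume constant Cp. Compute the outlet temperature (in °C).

Energy balance with Q = 0: Σ ṁᵢCp,ᵢ(T_out − Tᵢ) = 0
T_out = Σ ṁᵢCp,ᵢTᵢ / Σ ṁᵢCp,ᵢ
      = -92271 / 3974.6 = -23.215 °C

T_out = -23.2 °C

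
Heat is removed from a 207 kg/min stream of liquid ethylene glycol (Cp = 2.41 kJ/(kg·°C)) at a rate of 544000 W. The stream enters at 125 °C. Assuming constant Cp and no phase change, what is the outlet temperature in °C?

Q = 544000 W = 32640 kJ/min
ΔT = Q/(ṁ·Cp) = 32640/(207×2.41) = 65.428 K
T_out = 125 − 65.428 = 59.572 °C

T_out = 59.6 °C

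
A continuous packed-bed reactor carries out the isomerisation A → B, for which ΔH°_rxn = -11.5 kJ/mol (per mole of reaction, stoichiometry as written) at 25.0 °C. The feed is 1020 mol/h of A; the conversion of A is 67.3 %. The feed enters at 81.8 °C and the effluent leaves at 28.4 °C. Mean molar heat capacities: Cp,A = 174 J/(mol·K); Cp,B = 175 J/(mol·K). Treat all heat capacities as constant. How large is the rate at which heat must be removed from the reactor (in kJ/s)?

Q_out = 4.82 kJ/s

Extent of reaction ξ = 0.673 × 1020 = 686.46 mol/h
Reaction term: ξ·ΔH°_rxn = 686.46 × -11.5 = -7894.3 kJ/h
Sensible, feed 81.8→25 °C: -10081 kJ/h
Outlet flows (mol/h): A 333.54, B 686.46
Sensible, products 25→28.4 °C: 605.77 kJ/h
Q = ΔH = -17369 kJ/h = -4.8248 kW
Heat removed = 4.8248 kJ/s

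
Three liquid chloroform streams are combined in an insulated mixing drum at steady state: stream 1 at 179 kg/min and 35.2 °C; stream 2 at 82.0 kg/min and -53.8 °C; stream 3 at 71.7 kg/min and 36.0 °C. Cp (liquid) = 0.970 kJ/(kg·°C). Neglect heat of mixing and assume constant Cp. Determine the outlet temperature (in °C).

Energy balance with Q = 0: Σ ṁᵢCp,ᵢ(T_out − Tᵢ) = 0
T_out = Σ ṁᵢCp,ᵢTᵢ / Σ ṁᵢCp,ᵢ
      = 4336.3 / 322.72 = 13.437 °C

T_out = 13.4 °C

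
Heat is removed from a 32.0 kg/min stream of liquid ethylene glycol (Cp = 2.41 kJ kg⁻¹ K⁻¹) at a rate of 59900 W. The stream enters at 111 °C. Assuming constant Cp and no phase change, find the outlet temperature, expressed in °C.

T_out = 64.4 °C

Q = 59900 W = 3594 kJ/min
ΔT = Q/(ṁ·Cp) = 3594/(32.0×2.41) = 46.603 K
T_out = 111 − 46.603 = 64.397 °C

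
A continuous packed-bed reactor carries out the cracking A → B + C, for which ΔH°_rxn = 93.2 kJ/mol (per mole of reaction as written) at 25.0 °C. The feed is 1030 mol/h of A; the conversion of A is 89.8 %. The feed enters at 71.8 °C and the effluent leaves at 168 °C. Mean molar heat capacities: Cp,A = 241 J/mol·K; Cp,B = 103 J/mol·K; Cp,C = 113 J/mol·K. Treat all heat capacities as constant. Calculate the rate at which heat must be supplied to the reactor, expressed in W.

Q_in = 29700 W

Extent of reaction ξ = 0.898 × 1030 = 924.94 mol/h
Reaction term: ξ·ΔH°_rxn = 924.94 × 93.2 = 86204 kJ/h
Sensible, feed 71.8→25 °C: -11617 kJ/h
Outlet flows (mol/h): A 105.06, B 924.94, C 924.94
Sensible, products 25→168 °C: 32190 kJ/h
Q = ΔH = 106780 kJ/h = 29.66 kW
Heat supplied = 29660 W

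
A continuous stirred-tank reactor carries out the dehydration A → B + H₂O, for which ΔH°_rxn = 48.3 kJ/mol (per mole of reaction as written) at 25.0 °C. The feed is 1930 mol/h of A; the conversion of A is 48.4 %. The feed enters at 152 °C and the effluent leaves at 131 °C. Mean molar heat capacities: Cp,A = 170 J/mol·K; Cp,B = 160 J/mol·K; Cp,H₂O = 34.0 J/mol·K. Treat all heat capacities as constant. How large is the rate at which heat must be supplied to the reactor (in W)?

Q_in = 11300 W

Extent of reaction ξ = 0.484 × 1930 = 934.12 mol/h
Reaction term: ξ·ΔH°_rxn = 934.12 × 48.3 = 45118 kJ/h
Sensible, feed 152→25 °C: -41669 kJ/h
Outlet flows (mol/h): A 995.88, B 934.12, H₂O 934.12
Sensible, products 25→131 °C: 37155 kJ/h
Q = ΔH = 40604 kJ/h = 11.279 kW
Heat supplied = 11279 W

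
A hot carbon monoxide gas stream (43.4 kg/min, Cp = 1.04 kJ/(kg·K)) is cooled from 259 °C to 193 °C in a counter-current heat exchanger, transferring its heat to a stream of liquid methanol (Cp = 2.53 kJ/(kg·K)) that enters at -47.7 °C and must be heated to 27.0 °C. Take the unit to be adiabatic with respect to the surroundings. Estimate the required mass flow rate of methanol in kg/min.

Heat released by hot stream: Q = 43.4 × 1.04 × (259 − 193) = 2979 kJ/min
Energy balance on cold side (adiabatic exchanger): Q = ṁ_c·Cp_c·(T_c,out − T_c,in)
ṁ_c = 2979 / [2.53 × (27.0 − -47.7)] = 15.763 kg/min

ṁ_c = 15.8 kg/min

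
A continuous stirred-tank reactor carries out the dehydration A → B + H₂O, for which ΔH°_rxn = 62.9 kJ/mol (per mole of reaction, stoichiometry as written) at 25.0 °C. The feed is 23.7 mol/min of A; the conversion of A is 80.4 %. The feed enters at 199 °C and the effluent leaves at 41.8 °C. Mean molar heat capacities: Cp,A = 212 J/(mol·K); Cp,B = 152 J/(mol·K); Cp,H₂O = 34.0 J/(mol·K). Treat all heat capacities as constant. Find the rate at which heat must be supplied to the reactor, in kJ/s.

Extent of reaction ξ = 0.804 × 23.7 = 19.055 mol/min
Reaction term: ξ·ΔH°_rxn = 19.055 × 62.9 = 1198.5 kJ/min
Sensible, feed 199→25 °C: -874.25 kJ/min
Outlet flows (mol/min): A 4.6452, B 19.055, H₂O 19.055
Sensible, products 25→41.8 °C: 76.087 kJ/min
Q = ΔH = 400.39 kJ/min = 6.6731 kW
Heat supplied = 6.6731 kJ/s

Q_in = 6.67 kJ/s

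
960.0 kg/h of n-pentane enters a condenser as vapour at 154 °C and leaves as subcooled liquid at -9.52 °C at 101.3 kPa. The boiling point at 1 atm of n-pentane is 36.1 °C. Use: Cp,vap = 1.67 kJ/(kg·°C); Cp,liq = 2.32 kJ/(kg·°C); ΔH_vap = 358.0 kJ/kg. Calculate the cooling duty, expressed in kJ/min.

vapour 154→36.1 °C: -196.89 kJ/kg
condensation at 36.1 °C: -358 kJ/kg
liquid 36.1→-9.52 °C: -105.84 kJ/kg
Δh = -196.89 + -358 + -105.84 = -660.73 kJ/kg
Q = ṁ·Δh = 960.0 kg/h × -660.73 kJ/kg = -634300 kJ/h
|Q| = 176.2 kW = 10572 kJ/min

Q_c = 10600 kJ/min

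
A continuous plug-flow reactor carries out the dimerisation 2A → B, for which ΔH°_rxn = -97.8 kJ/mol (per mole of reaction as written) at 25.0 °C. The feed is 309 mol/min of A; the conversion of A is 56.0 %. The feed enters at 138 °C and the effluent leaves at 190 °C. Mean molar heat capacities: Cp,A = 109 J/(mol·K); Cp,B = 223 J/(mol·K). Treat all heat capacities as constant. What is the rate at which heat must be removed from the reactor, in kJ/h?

Q_out = 398000 kJ/h

Extent of reaction ξ = 0.560 × 309 / 2 = 86.52 mol/min
Reaction term: ξ·ΔH°_rxn = 86.52 × -97.8 = -8461.7 kJ/min
Sensible, feed 138→25 °C: -3806 kJ/min
Outlet flows (mol/min): A 135.96, B 86.52
Sensible, products 25→190 °C: 5628.7 kJ/min
Q = ΔH = -6638.9 kJ/min = -110.65 kW
Heat removed = 398330 kJ/h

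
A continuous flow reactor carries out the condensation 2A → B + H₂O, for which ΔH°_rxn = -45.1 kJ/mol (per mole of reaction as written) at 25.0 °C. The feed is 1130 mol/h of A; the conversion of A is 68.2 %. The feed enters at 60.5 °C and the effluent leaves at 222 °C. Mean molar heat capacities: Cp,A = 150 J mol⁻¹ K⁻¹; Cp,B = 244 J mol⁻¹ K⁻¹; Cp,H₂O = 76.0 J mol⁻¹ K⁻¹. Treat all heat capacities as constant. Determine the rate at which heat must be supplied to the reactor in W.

Extent of reaction ξ = 0.682 × 1130 / 2 = 385.33 mol/h
Reaction term: ξ·ΔH°_rxn = 385.33 × -45.1 = -17378 kJ/h
Sensible, feed 60.5→25 °C: -6017.2 kJ/h
Outlet flows (mol/h): A 359.34, B 385.33, H₂O 385.33
Sensible, products 25→222 °C: 34910 kJ/h
Q = ΔH = 11514 kJ/h = 3.1984 kW
Heat supplied = 3198.4 W

Q_in = 3200 W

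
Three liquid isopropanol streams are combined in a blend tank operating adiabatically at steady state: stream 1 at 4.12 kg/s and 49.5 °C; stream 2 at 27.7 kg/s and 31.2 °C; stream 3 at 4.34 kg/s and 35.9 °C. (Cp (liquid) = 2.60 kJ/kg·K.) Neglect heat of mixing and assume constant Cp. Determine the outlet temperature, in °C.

No heat crosses the boundary, so H_out = H_in.
Σ ṁᵢCp,ᵢTᵢ = 4.12×2.60×49.5 + 27.7×2.60×31.2 + 4.34×2.60×35.9 = 3182.4
Σ ṁᵢCp,ᵢ = 4.12×2.60 + 27.7×2.60 + 4.34×2.60 = 94.016
T_out = 3182.4 / 94.016 = 33.849 °C

T_out = 33.8 °C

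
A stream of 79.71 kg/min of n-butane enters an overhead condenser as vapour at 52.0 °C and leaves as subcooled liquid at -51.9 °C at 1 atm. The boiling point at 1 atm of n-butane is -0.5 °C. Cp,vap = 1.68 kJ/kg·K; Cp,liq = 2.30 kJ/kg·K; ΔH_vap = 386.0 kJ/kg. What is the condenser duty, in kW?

vapour 52.0→-0.5 °C: -88.2 kJ/kg
condensation at -0.5 °C: -386 kJ/kg
liquid -0.5→-51.9 °C: -118.22 kJ/kg
Δh = -88.2 + -386 + -118.22 = -592.42 kJ/kg
Q = ṁ·Δh = 79.71 kg/min × -592.42 kJ/kg = -47222 kJ/min
|Q| = 787.03 kW

Q_c = 787 kW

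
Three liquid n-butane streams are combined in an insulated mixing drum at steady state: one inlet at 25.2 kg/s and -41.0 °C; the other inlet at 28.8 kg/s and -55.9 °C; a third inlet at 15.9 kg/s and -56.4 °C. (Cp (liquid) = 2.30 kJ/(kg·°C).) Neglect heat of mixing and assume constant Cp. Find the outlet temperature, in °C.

No heat crosses the boundary, so H_out = H_in.
T_out = Σ ṁᵢCp,ᵢTᵢ / Σ ṁᵢCp,ᵢ
      = -8141.7 / 160.77 = -50.642 °C

T_out = -50.6 °C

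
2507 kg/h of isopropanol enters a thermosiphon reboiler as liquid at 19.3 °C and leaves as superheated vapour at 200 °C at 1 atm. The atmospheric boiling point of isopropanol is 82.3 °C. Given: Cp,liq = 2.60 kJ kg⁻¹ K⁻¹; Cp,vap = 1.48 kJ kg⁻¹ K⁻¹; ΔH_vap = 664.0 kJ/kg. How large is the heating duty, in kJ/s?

Q = 698 kJ/s

liquid 19.3→82.3 °C: 163.8 kJ/kg
vaporisation at 82.3 °C: 664 kJ/kg
vapour 82.3→200 °C: 174.2 kJ/kg
Δh = 163.8 + 664 + 174.2 = 1002 kJ/kg
Q = ṁ·Δh = 2507 kg/h × 1002 kJ/kg = 2.512e+06 kJ/h
|Q| = 697.78 kW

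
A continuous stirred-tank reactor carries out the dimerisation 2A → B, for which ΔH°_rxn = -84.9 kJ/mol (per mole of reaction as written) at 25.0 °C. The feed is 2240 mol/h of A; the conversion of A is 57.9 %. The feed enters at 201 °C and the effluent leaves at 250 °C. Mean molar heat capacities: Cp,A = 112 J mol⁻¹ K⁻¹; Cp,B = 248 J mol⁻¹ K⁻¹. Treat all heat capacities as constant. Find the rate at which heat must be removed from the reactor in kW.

Extent of reaction ξ = 0.579 × 2240 / 2 = 648.48 mol/h
Reaction term: ξ·ΔH°_rxn = 648.48 × -84.9 = -55056 kJ/h
Sensible, feed 201→25 °C: -44155 kJ/h
Outlet flows (mol/h): A 943.04, B 648.48
Sensible, products 25→250 °C: 59950 kJ/h
Q = ΔH = -39261 kJ/h = -10.906 kW
Heat removed = 10.906 kW

Q_out = 10.9 kW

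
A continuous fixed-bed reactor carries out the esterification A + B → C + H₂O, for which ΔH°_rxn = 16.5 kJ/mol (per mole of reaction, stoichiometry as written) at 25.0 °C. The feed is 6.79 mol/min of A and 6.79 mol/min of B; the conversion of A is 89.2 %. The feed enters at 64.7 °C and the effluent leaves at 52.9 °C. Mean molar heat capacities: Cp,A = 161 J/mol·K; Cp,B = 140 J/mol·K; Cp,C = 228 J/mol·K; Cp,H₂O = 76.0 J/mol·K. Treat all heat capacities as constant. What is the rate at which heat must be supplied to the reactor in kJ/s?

Q_in = 1.27 kJ/s

Extent of reaction ξ = 0.892 × 6.79 = 6.0567 mol/min
Reaction term: ξ·ΔH°_rxn = 6.0567 × 16.5 = 99.935 kJ/min
Sensible, feed 64.7→25 °C: -81.138 kJ/min
Outlet flows (mol/min): A 0.73332, B 0.73332, C 6.0567, H₂O 6.0567
Sensible, products 25→52.9 °C: 57.529 kJ/min
Q = ΔH = 76.325 kJ/min = 1.2721 kW
Heat supplied = 1.2721 kJ/s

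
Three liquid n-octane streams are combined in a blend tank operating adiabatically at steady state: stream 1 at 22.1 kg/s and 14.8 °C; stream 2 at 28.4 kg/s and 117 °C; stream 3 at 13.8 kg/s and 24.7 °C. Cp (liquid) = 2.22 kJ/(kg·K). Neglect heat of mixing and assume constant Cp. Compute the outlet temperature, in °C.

Adiabatic, steady state ⇒ Σ ṁᵢCp,ᵢ(T_out − Tᵢ) = 0
Σ ṁᵢCp,ᵢTᵢ = 22.1×2.22×14.8 + 28.4×2.22×117 + 13.8×2.22×24.7 = 8859.4
Σ ṁᵢCp,ᵢ = 22.1×2.22 + 28.4×2.22 + 13.8×2.22 = 142.75
T_out = 8859.4 / 142.75 = 62.064 °C

T_out = 62.1 °C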